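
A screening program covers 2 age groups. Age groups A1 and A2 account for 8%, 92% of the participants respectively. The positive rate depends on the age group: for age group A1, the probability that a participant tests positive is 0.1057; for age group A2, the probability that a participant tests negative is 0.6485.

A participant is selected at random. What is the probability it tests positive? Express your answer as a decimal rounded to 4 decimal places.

P(T) ≈ 0.3318

P(T|A2) = 1 − 0.6485 = 0.3515.
P(T) = P(T|A1)·P(A1) + P(T|A2)·P(A2)
      = 0.1057·0.08 + 0.3515·0.92
      = 0.008456 + 0.32338 = 0.331836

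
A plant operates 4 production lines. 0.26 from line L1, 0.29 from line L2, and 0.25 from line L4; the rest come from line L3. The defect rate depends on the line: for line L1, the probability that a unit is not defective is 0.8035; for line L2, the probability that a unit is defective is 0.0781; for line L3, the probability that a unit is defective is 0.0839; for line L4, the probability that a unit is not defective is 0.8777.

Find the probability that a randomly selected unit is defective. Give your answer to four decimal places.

P(D) ≈ 0.1211

P(L3) = 1 − (0.26 + 0.29 + 0.25) = 0.2.
P(D|L1) = 1 − 0.8035 = 0.1965.
P(D|L4) = 1 − 0.8777 = 0.1223.
Using total probability over the partition,
P(D) = P(D|L1)·P(L1) + P(D|L2)·P(L2) + P(D|L3)·P(L3) + P(D|L4)·P(L4)
      = 0.1965·0.26 + 0.0781·0.29 + 0.0839·0.2 + 0.1223·0.25
      = 0.05109 + 0.022649 + 0.01678 + 0.030575 = 0.121094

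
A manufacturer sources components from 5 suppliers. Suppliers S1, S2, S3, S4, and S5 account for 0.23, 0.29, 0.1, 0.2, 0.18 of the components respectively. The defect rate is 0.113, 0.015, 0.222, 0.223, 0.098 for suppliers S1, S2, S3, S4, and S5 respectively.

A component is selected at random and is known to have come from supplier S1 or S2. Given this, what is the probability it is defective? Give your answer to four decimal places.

Let S = {S1, S2}.
P(S) = 0.23 + 0.29 = 0.52.
P(D ∩ S) = 0.113·0.23 + 0.015·0.29 = 0.02599 + 0.00435 = 0.03034.
P(D | S) = 0.03034 / 0.52 = 0.058346…

P(D|S) ≈ 0.0583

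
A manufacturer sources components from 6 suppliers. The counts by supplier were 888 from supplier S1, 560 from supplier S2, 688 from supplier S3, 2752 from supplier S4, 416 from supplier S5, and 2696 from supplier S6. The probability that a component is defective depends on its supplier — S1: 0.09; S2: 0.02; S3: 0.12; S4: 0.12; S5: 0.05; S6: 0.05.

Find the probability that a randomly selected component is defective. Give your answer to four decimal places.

Total: 888 + 560 + 688 + 2752 + 416 + 2696 = 8000.
P(S1) = 888/8000 = 0.111. P(S2) = 560/8000 = 0.07. P(S3) = 688/8000 = 0.086. P(S4) = 2752/8000 = 0.344. P(S5) = 416/8000 = 0.052. P(S6) = 2696/8000 = 0.337.
Using total probability over the partition,
P(D) = P(D|S1)·P(S1) + P(D|S2)·P(S2) + P(D|S3)·P(S3) + P(D|S4)·P(S4) + P(D|S5)·P(S5) + P(D|S6)·P(S6)
      = 0.09·0.111 + 0.02·0.07 + 0.12·0.086 + 0.12·0.344 + 0.05·0.052 + 0.05·0.337
      = 0.00999 + 0.0014 + 0.01032 + 0.04128 + 0.0026 + 0.01685 = 0.08244

0.0824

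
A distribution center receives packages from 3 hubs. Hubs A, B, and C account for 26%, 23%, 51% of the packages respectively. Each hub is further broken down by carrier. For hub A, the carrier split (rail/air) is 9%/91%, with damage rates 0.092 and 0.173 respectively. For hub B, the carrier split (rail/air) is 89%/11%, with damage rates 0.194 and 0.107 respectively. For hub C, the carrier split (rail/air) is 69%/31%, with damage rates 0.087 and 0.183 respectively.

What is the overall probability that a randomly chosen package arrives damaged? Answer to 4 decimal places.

P(D|A) = 0.09·0.092 + 0.91·0.173 = 0.00828 + 0.15743 = 0.16571
P(D|B) = 0.89·0.194 + 0.11·0.107 = 0.17266 + 0.01177 = 0.18443
P(D|C) = 0.69·0.087 + 0.31·0.183 = 0.06003 + 0.05673 = 0.11676
By total probability over the outer partition,
P(D) = 0.26·0.16571 + 0.23·0.18443 + 0.51·0.11676
      = 0.0430846 + 0.0424189 + 0.0595476 = 0.1450511

0.1451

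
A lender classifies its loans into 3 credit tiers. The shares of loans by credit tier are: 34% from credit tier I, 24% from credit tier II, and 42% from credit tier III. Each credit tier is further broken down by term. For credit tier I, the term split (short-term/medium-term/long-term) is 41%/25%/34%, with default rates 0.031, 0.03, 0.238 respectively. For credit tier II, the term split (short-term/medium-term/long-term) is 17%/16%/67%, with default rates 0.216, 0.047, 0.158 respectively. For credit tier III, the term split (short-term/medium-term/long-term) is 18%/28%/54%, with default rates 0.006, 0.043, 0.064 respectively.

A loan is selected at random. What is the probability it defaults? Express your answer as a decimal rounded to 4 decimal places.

0.0904

P(D|I) = 0.41·0.031 + 0.25·0.03 + 0.34·0.238 = 0.01271 + 0.0075 + 0.08092 = 0.10113
P(D|II) = 0.17·0.216 + 0.16·0.047 + 0.67·0.158 = 0.03672 + 0.00752 + 0.10586 = 0.1501
P(D|III) = 0.18·0.006 + 0.28·0.043 + 0.54·0.064 = 0.00108 + 0.01204 + 0.03456 = 0.04768
By total probability over the outer partition,
P(D) = 0.34·0.10113 + 0.24·0.1501 + 0.42·0.04768
      = 0.0343842 + 0.036024 + 0.0200256 = 0.0904338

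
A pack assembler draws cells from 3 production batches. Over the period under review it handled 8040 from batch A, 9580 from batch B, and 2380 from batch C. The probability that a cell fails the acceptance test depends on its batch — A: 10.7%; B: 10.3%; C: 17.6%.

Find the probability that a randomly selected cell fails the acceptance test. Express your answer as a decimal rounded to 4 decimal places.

Total: 8040 + 9580 + 2380 = 20000.
P(A) = 8040/20000 = 0.402. P(B) = 9580/20000 = 0.479. P(C) = 2380/20000 = 0.119.
By the law of total probability,
P(F) = P(F|A)·P(A) + P(F|B)·P(B) + P(F|C)·P(C)
      = 0.107·0.402 + 0.103·0.479 + 0.176·0.119
      = 0.043014 + 0.049337 + 0.020944 = 0.113295

0.1133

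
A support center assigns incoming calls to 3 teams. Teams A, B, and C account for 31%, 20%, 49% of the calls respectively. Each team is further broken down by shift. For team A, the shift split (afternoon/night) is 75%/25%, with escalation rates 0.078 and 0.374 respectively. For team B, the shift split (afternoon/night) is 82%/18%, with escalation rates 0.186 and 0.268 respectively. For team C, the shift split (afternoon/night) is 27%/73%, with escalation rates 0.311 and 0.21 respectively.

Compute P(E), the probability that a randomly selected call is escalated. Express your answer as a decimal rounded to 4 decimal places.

P(E|A) = 0.75·0.078 + 0.25·0.374 = 0.0585 + 0.0935 = 0.152
P(E|B) = 0.82·0.186 + 0.18·0.268 = 0.15252 + 0.04824 = 0.20076
P(E|C) = 0.27·0.311 + 0.73·0.21 = 0.08397 + 0.1533 = 0.23727
Then overall,
P(E) = 0.31·0.152 + 0.2·0.20076 + 0.49·0.23727
      = 0.04712 + 0.040152 + 0.1162623 = 0.2035343

P(E) ≈ 0.2035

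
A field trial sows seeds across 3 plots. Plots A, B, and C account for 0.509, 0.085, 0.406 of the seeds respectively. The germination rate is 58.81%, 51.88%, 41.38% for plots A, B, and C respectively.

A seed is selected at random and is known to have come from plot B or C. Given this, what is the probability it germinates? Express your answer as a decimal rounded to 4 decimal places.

Let S = {B, C}.
P(S) = 0.085 + 0.406 = 0.491.
P(G ∩ S) = 0.5188·0.085 + 0.4138·0.406 = 0.044098 + 0.1680028 = 0.2121008.
P(G | S) = 0.2121008 / 0.491 = 0.431977…

0.4320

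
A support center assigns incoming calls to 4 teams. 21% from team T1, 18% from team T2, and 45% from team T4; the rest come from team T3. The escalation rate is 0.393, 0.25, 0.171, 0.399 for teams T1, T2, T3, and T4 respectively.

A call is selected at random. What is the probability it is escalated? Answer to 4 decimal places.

P(T3) = 1 − (0.21 + 0.18 + 0.45) = 0.16.
P(E) = P(E|T1)·P(T1) + P(E|T2)·P(T2) + P(E|T3)·P(T3) + P(E|T4)·P(T4)
      = 0.393·0.21 + 0.25·0.18 + 0.171·0.16 + 0.399·0.45
      = 0.08253 + 0.045 + 0.02736 + 0.17955 = 0.33444

P(E) ≈ 0.3344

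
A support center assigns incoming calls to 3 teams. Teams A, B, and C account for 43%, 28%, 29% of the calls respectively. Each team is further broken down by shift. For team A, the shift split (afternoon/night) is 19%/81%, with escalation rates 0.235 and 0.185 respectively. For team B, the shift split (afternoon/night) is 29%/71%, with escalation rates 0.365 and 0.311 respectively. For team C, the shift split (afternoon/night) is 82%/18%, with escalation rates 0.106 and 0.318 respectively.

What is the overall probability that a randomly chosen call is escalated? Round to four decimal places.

0.2169

P(E|A) = 0.19·0.235 + 0.81·0.185 = 0.04465 + 0.14985 = 0.1945
P(E|B) = 0.29·0.365 + 0.71·0.311 = 0.10585 + 0.22081 = 0.32666
P(E|C) = 0.82·0.106 + 0.18·0.318 = 0.08692 + 0.05724 = 0.14416
Then overall,
P(E) = 0.43·0.1945 + 0.28·0.32666 + 0.29·0.14416
      = 0.083635 + 0.0914648 + 0.0418064 = 0.2169062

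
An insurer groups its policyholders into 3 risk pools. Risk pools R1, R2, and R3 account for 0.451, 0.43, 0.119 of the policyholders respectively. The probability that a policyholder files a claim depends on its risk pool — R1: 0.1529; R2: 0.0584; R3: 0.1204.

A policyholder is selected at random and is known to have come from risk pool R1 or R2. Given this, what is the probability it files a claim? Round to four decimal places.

Let S = {R1, R2}.
P(S) = 0.451 + 0.43 = 0.881.
P(C ∩ S) = 0.1529·0.451 + 0.0584·0.43 = 0.0689579 + 0.025112 = 0.0940699.
P(C | S) = 0.0940699 / 0.881 = 0.106776…

P(C|S) ≈ 0.1068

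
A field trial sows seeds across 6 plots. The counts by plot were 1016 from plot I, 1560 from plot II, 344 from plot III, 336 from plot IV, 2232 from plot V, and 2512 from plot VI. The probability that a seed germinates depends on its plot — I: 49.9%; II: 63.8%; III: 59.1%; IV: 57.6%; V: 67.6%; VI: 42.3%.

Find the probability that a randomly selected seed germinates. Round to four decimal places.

P(G) ≈ 0.5588

Total: 1016 + 1560 + 344 + 336 + 2232 + 2512 = 8000.
P(I) = 1016/8000 = 0.127. P(II) = 1560/8000 = 0.195. P(III) = 344/8000 = 0.043. P(IV) = 336/8000 = 0.042. P(V) = 2232/8000 = 0.279. P(VI) = 2512/8000 = 0.314.
P(G) = P(G|I)·P(I) + P(G|II)·P(II) + P(G|III)·P(III) + P(G|IV)·P(IV) + P(G|V)·P(V) + P(G|VI)·P(VI)
      = 0.499·0.127 + 0.638·0.195 + 0.591·0.043 + 0.576·0.042 + 0.676·0.279 + 0.423·0.314
      = 0.063373 + 0.12441 + 0.025413 + 0.024192 + 0.188604 + 0.132822 = 0.558814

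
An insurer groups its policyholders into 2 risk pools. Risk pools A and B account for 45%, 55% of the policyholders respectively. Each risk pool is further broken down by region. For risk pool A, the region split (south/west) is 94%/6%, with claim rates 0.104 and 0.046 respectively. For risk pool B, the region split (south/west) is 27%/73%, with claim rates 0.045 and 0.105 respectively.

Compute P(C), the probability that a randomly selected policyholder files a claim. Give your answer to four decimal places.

P(C|A) = 0.94·0.104 + 0.06·0.046 = 0.09776 + 0.00276 = 0.10052
P(C|B) = 0.27·0.045 + 0.73·0.105 = 0.01215 + 0.07665 = 0.0888
Then overall,
P(C) = 0.45·0.10052 + 0.55·0.0888
      = 0.045234 + 0.04884 = 0.094074

0.0941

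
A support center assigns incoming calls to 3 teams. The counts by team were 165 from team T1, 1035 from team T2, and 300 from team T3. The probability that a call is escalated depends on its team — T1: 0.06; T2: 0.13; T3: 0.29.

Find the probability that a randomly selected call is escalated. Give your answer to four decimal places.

Total: 165 + 1035 + 300 = 1500.
P(T1) = 165/1500 = 0.11. P(T2) = 1035/1500 = 0.69. P(T3) = 300/1500 = 0.2.
Using total probability over the partition,
P(E) = P(E|T1)·P(T1) + P(E|T2)·P(T2) + P(E|T3)·P(T3)
      = 0.06·0.11 + 0.13·0.69 + 0.29·0.2
      = 0.0066 + 0.0897 + 0.058 = 0.1543

P(E) ≈ 0.1543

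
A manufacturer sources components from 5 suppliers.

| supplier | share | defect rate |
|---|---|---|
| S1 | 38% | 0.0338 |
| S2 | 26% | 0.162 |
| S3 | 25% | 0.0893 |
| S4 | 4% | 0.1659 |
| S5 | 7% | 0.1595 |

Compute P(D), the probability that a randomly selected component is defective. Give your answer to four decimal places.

Summing over the partition,
P(D) = P(D|S1)·P(S1) + P(D|S2)·P(S2) + P(D|S3)·P(S3) + P(D|S4)·P(S4) + P(D|S5)·P(S5)
      = 0.0338·0.38 + 0.162·0.26 + 0.0893·0.25 + 0.1659·0.04 + 0.1595·0.07
      = 0.012844 + 0.04212 + 0.022325 + 0.006636 + 0.011165 = 0.09509

0.0951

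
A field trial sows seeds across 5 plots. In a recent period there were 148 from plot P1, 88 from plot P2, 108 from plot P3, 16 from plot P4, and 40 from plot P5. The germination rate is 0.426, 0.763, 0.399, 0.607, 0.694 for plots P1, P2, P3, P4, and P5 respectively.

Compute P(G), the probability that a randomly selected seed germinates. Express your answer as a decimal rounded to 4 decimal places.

P(G) ≈ 0.5269

Total: 148 + 88 + 108 + 16 + 40 = 400.
P(P1) = 148/400 = 0.37. P(P2) = 88/400 = 0.22. P(P3) = 108/400 = 0.27. P(P4) = 16/400 = 0.04. P(P5) = 40/400 = 0.1.
Summing over the partition,
P(G) = P(G|P1)·P(P1) + P(G|P2)·P(P2) + P(G|P3)·P(P3) + P(G|P4)·P(P4) + P(G|P5)·P(P5)
      = 0.426·0.37 + 0.763·0.22 + 0.399·0.27 + 0.607·0.04 + 0.694·0.1
      = 0.15762 + 0.16786 + 0.10773 + 0.02428 + 0.0694 = 0.52689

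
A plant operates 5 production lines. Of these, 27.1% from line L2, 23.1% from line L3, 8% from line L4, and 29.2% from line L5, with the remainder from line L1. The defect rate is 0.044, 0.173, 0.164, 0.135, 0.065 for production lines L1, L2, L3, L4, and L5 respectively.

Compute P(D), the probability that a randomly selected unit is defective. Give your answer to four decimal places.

P(L1) = 1 − (0.271 + 0.231 + 0.08 + 0.292) = 0.126.
P(D) = P(D|L1)·P(L1) + P(D|L2)·P(L2) + P(D|L3)·P(L3) + P(D|L4)·P(L4) + P(D|L5)·P(L5)
      = 0.044·0.126 + 0.173·0.271 + 0.164·0.231 + 0.135·0.08 + 0.065·0.292
      = 0.005544 + 0.046883 + 0.037884 + 0.0108 + 0.01898 = 0.120091

P(D) ≈ 0.1201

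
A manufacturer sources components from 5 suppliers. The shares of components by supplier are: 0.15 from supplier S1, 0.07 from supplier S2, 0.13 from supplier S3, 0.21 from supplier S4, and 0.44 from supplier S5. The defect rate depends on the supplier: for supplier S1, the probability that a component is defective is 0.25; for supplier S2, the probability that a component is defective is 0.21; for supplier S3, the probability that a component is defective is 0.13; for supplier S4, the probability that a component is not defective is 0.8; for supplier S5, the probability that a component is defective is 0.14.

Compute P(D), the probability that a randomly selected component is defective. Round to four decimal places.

0.1727

P(D|S4) = 1 − 0.8 = 0.2.
P(D) = P(D|S1)·P(S1) + P(D|S2)·P(S2) + P(D|S3)·P(S3) + P(D|S4)·P(S4) + P(D|S5)·P(S5)
      = 0.25·0.15 + 0.21·0.07 + 0.13·0.13 + 0.2·0.21 + 0.14·0.44
      = 0.0375 + 0.0147 + 0.0169 + 0.042 + 0.0616 = 0.1727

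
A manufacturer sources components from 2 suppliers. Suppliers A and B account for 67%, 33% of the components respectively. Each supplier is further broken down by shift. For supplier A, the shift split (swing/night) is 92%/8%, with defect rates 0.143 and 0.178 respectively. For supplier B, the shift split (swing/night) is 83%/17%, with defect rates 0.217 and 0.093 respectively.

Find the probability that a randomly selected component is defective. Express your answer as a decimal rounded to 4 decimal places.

P(D) ≈ 0.1623

P(D|A) = 0.92·0.143 + 0.08·0.178 = 0.13156 + 0.01424 = 0.1458
P(D|B) = 0.83·0.217 + 0.17·0.093 = 0.18011 + 0.01581 = 0.19592
Then overall,
P(D) = 0.67·0.1458 + 0.33·0.19592
      = 0.097686 + 0.0646536 = 0.1623396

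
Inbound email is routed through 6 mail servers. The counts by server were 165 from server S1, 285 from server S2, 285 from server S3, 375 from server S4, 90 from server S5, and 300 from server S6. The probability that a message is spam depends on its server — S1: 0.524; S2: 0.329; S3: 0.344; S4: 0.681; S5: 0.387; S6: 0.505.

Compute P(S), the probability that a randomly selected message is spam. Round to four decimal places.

P(S) ≈ 0.4800

Total: 165 + 285 + 285 + 375 + 90 + 300 = 1500.
P(S1) = 165/1500 = 0.11. P(S2) = 285/1500 = 0.19. P(S3) = 285/1500 = 0.19. P(S4) = 375/1500 = 0.25. P(S5) = 90/1500 = 0.06. P(S6) = 300/1500 = 0.2.
By the law of total probability,
P(S) = P(S|S1)·P(S1) + P(S|S2)·P(S2) + P(S|S3)·P(S3) + P(S|S4)·P(S4) + P(S|S5)·P(S5) + P(S|S6)·P(S6)
      = 0.524·0.11 + 0.329·0.19 + 0.344·0.19 + 0.681·0.25 + 0.387·0.06 + 0.505·0.2
      = 0.05764 + 0.06251 + 0.06536 + 0.17025 + 0.02322 + 0.101 = 0.47998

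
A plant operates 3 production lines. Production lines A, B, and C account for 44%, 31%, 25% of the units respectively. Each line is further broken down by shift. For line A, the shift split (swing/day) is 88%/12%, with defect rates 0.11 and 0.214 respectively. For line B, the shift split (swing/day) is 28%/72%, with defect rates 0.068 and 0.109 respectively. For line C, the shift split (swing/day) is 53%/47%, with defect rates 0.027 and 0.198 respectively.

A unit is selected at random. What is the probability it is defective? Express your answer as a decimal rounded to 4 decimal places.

0.1110

P(D|A) = 0.88·0.11 + 0.12·0.214 = 0.0968 + 0.02568 = 0.12248
P(D|B) = 0.28·0.068 + 0.72·0.109 = 0.01904 + 0.07848 = 0.09752
P(D|C) = 0.53·0.027 + 0.47·0.198 = 0.01431 + 0.09306 = 0.10737
Then overall,
P(D) = 0.44·0.12248 + 0.31·0.09752 + 0.25·0.10737
      = 0.0538912 + 0.0302312 + 0.0268425 = 0.1109649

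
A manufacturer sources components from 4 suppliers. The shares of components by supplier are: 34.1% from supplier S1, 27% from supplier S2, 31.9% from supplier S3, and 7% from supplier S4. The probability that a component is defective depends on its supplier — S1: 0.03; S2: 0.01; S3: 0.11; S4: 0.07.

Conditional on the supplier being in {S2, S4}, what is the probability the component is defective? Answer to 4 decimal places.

Let S = {S2, S4}.
P(S) = 0.27 + 0.07 = 0.34.
P(D ∩ S) = 0.01·0.27 + 0.07·0.07 = 0.0027 + 0.0049 = 0.0076.
P(D | S) = 0.0076 / 0.34 = 0.022353…

P(D|S) ≈ 0.0224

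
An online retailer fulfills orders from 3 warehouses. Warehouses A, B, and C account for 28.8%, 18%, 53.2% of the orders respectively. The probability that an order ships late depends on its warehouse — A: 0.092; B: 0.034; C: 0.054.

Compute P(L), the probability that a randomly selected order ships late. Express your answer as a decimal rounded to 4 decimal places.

Summing over the partition,
P(L) = P(L|A)·P(A) + P(L|B)·P(B) + P(L|C)·P(C)
      = 0.092·0.288 + 0.034·0.18 + 0.054·0.532
      = 0.026496 + 0.00612 + 0.028728 = 0.061344

0.0613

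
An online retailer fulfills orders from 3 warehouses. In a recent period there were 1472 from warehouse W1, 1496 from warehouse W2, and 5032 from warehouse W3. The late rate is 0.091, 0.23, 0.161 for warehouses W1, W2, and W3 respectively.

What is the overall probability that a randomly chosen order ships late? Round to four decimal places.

Total: 1472 + 1496 + 5032 = 8000.
P(W1) = 1472/8000 = 0.184. P(W2) = 1496/8000 = 0.187. P(W3) = 5032/8000 = 0.629.
By the law of total probability,
P(L) = P(L|W1)·P(W1) + P(L|W2)·P(W2) + P(L|W3)·P(W3)
      = 0.091·0.184 + 0.23·0.187 + 0.161·0.629
      = 0.016744 + 0.04301 + 0.101269 = 0.161023

0.1610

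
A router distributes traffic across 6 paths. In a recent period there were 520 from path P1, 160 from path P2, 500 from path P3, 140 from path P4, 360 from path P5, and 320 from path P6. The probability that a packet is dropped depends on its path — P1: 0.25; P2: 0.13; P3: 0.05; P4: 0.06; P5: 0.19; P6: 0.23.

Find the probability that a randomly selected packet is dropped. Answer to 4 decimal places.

Total: 520 + 160 + 500 + 140 + 360 + 320 = 2000.
P(P1) = 520/2000 = 0.26. P(P2) = 160/2000 = 0.08. P(P3) = 500/2000 = 0.25. P(P4) = 140/2000 = 0.07. P(P5) = 360/2000 = 0.18. P(P6) = 320/2000 = 0.16.
Summing over the partition,
P(L) = P(L|P1)·P(P1) + P(L|P2)·P(P2) + P(L|P3)·P(P3) + P(L|P4)·P(P4) + P(L|P5)·P(P5) + P(L|P6)·P(P6)
      = 0.25·0.26 + 0.13·0.08 + 0.05·0.25 + 0.06·0.07 + 0.19·0.18 + 0.23·0.16
      = 0.065 + 0.0104 + 0.0125 + 0.0042 + 0.0342 + 0.0368 = 0.1631

0.1631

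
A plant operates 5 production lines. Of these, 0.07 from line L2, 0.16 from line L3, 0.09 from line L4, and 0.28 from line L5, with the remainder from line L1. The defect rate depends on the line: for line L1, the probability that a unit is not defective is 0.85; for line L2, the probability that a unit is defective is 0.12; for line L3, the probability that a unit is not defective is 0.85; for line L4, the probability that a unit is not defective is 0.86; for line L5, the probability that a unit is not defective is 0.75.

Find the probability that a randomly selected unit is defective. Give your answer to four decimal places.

P(L1) = 1 − (0.07 + 0.16 + 0.09 + 0.28) = 0.4.
P(D|L1) = 1 − 0.85 = 0.15.
P(D|L3) = 1 − 0.85 = 0.15.
P(D|L4) = 1 − 0.86 = 0.14.
P(D|L5) = 1 − 0.75 = 0.25.
Summing over the partition,
P(D) = P(D|L1)·P(L1) + P(D|L2)·P(L2) + P(D|L3)·P(L3) + P(D|L4)·P(L4) + P(D|L5)·P(L5)
      = 0.15·0.4 + 0.12·0.07 + 0.15·0.16 + 0.14·0.09 + 0.25·0.28
      = 0.06 + 0.0084 + 0.024 + 0.0126 + 0.07 = 0.175

0.1750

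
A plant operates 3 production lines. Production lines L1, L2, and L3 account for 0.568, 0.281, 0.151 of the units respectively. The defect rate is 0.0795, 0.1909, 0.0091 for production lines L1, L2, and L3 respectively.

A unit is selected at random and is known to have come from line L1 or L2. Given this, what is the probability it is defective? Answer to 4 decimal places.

Let S = {L1, L2}.
P(S) = 0.568 + 0.281 = 0.849.
P(D ∩ S) = 0.0795·0.568 + 0.1909·0.281 = 0.045156 + 0.0536429 = 0.0987989.
P(D | S) = 0.0987989 / 0.849 = 0.116371…

P(D|S) ≈ 0.1164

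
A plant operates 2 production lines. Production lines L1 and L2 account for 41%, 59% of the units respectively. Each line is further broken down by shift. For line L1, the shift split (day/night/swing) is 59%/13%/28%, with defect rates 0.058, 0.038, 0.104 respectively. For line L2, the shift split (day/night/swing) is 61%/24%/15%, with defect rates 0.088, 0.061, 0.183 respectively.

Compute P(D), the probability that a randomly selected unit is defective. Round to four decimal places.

P(D) ≈ 0.0845

P(D|L1) = 0.59·0.058 + 0.13·0.038 + 0.28·0.104 = 0.03422 + 0.00494 + 0.02912 = 0.06828
P(D|L2) = 0.61·0.088 + 0.24·0.061 + 0.15·0.183 = 0.05368 + 0.01464 + 0.02745 = 0.09577
Then overall,
P(D) = 0.41·0.06828 + 0.59·0.09577
      = 0.0279948 + 0.0565043 = 0.0844991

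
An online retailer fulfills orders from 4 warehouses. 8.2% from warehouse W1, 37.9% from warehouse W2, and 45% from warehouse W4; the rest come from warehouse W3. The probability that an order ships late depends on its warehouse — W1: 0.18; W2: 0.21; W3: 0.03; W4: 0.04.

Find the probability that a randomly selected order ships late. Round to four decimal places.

0.1150

P(W3) = 1 − (0.082 + 0.379 + 0.45) = 0.089.
Summing over the partition,
P(L) = P(L|W1)·P(W1) + P(L|W2)·P(W2) + P(L|W3)·P(W3) + P(L|W4)·P(W4)
      = 0.18·0.082 + 0.21·0.379 + 0.03·0.089 + 0.04·0.45
      = 0.01476 + 0.07959 + 0.00267 + 0.018 = 0.11502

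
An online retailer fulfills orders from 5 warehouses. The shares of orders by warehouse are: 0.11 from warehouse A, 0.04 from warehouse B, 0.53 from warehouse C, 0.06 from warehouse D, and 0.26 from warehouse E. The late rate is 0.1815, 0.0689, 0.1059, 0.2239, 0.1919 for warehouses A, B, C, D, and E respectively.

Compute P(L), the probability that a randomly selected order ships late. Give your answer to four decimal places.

Using total probability over the partition,
P(L) = P(L|A)·P(A) + P(L|B)·P(B) + P(L|C)·P(C) + P(L|D)·P(D) + P(L|E)·P(E)
      = 0.1815·0.11 + 0.0689·0.04 + 0.1059·0.53 + 0.2239·0.06 + 0.1919·0.26
      = 0.019965 + 0.002756 + 0.056127 + 0.013434 + 0.049894 = 0.142176

P(L) ≈ 0.1422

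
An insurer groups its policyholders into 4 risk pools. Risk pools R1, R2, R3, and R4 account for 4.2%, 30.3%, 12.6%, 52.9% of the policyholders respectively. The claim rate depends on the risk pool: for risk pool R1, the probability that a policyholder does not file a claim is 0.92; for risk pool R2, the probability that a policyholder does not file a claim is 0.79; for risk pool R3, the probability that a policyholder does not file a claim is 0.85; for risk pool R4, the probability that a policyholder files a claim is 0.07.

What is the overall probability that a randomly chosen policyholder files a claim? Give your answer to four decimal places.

P(C) ≈ 0.1229

P(C|R1) = 1 − 0.92 = 0.08.
P(C|R2) = 1 − 0.79 = 0.21.
P(C|R3) = 1 − 0.85 = 0.15.
Using total probability over the partition,
P(C) = P(C|R1)·P(R1) + P(C|R2)·P(R2) + P(C|R3)·P(R3) + P(C|R4)·P(R4)
      = 0.08·0.042 + 0.21·0.303 + 0.15·0.126 + 0.07·0.529
      = 0.00336 + 0.06363 + 0.0189 + 0.03703 = 0.12292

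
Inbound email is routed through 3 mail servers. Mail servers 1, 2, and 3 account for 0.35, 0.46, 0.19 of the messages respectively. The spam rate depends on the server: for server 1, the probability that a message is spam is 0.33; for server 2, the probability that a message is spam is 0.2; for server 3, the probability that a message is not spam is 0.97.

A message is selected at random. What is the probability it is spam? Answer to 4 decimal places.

P(S) ≈ 0.2132

P(S|3) = 1 − 0.97 = 0.03.
P(S) = P(S|1)·P(1) + P(S|2)·P(2) + P(S|3)·P(3)
      = 0.33·0.35 + 0.2·0.46 + 0.03·0.19
      = 0.1155 + 0.092 + 0.0057 = 0.2132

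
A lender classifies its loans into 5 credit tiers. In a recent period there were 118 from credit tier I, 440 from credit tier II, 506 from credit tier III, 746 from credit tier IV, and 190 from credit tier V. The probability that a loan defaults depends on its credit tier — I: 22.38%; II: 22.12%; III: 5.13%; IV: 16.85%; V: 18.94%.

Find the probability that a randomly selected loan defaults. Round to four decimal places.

Total: 118 + 440 + 506 + 746 + 190 = 2000.
P(I) = 118/2000 = 0.059. P(II) = 440/2000 = 0.22. P(III) = 506/2000 = 0.253. P(IV) = 746/2000 = 0.373. P(V) = 190/2000 = 0.095.
Using total probability over the partition,
P(D) = P(D|I)·P(I) + P(D|II)·P(II) + P(D|III)·P(III) + P(D|IV)·P(IV) + P(D|V)·P(V)
      = 0.2238·0.059 + 0.2212·0.22 + 0.0513·0.253 + 0.1685·0.373 + 0.1894·0.095
      = 0.0132042 + 0.048664 + 0.0129789 + 0.0628505 + 0.017993 = 0.1556906

0.1557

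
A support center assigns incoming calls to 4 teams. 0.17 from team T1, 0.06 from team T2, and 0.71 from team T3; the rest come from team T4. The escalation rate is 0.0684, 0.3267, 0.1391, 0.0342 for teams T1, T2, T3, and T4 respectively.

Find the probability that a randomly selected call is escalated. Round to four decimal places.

P(E) ≈ 0.1320

P(T4) = 1 − (0.17 + 0.06 + 0.71) = 0.06.
P(E) = P(E|T1)·P(T1) + P(E|T2)·P(T2) + P(E|T3)·P(T3) + P(E|T4)·P(T4)
      = 0.0684·0.17 + 0.3267·0.06 + 0.1391·0.71 + 0.0342·0.06
      = 0.011628 + 0.019602 + 0.098761 + 0.002052 = 0.132043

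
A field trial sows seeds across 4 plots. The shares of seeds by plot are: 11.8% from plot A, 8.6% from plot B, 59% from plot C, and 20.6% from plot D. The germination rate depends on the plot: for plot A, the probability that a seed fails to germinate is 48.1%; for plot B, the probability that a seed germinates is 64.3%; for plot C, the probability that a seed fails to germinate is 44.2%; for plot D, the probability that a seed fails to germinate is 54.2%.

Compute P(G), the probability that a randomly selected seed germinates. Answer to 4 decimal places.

P(G|A) = 1 − 0.481 = 0.519.
P(G|C) = 1 − 0.442 = 0.558.
P(G|D) = 1 − 0.542 = 0.458.
P(G) = P(G|A)·P(A) + P(G|B)·P(B) + P(G|C)·P(C) + P(G|D)·P(D)
      = 0.519·0.118 + 0.643·0.086 + 0.558·0.59 + 0.458·0.206
      = 0.061242 + 0.055298 + 0.32922 + 0.094348 = 0.540108

P(G) ≈ 0.5401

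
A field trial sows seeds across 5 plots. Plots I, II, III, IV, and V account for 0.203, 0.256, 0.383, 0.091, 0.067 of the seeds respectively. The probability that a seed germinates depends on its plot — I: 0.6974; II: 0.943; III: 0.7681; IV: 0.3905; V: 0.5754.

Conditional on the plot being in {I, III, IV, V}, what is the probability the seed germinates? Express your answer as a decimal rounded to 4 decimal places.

Let S = {I, III, IV, V}.
P(S) = 0.203 + 0.383 + 0.091 + 0.067 = 0.744.
P(G ∩ S) = 0.6974·0.203 + 0.7681·0.383 + 0.3905·0.091 + 0.5754·0.067 = 0.1415722 + 0.2941823 + 0.0355355 + 0.0385518 = 0.5098418.
P(G | S) = 0.5098418 / 0.744 = 0.685271…

P(G|S) ≈ 0.6853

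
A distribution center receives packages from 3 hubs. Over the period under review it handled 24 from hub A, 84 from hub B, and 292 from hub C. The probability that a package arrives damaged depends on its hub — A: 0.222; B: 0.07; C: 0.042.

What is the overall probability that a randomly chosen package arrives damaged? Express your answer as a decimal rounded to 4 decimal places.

P(D) ≈ 0.0587

Total: 24 + 84 + 292 = 400.
P(A) = 24/400 = 0.06. P(B) = 84/400 = 0.21. P(C) = 292/400 = 0.73.
P(D) = P(D|A)·P(A) + P(D|B)·P(B) + P(D|C)·P(C)
      = 0.222·0.06 + 0.07·0.21 + 0.042·0.73
      = 0.01332 + 0.0147 + 0.03066 = 0.05868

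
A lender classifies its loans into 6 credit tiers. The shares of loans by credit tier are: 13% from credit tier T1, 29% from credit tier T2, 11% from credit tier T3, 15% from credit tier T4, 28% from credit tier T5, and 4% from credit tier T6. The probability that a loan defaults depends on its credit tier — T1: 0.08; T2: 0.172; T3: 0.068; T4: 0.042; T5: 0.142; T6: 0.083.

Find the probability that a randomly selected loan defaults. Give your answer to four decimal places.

0.1171

P(D) = P(D|T1)·P(T1) + P(D|T2)·P(T2) + P(D|T3)·P(T3) + P(D|T4)·P(T4) + P(D|T5)·P(T5) + P(D|T6)·P(T6)
      = 0.08·0.13 + 0.172·0.29 + 0.068·0.11 + 0.042·0.15 + 0.142·0.28 + 0.083·0.04
      = 0.0104 + 0.04988 + 0.00748 + 0.0063 + 0.03976 + 0.00332 = 0.11714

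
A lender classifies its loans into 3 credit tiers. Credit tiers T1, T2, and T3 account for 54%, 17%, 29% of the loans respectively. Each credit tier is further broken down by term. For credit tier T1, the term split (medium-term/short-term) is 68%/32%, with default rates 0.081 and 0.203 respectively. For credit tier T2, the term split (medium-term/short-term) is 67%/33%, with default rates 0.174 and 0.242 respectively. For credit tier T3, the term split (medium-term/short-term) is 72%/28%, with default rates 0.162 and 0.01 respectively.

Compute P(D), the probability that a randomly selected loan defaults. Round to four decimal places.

P(D|T1) = 0.68·0.081 + 0.32·0.203 = 0.05508 + 0.06496 = 0.12004
P(D|T2) = 0.67·0.174 + 0.33·0.242 = 0.11658 + 0.07986 = 0.19644
P(D|T3) = 0.72·0.162 + 0.28·0.01 = 0.11664 + 0.0028 = 0.11944
Then overall,
P(D) = 0.54·0.12004 + 0.17·0.19644 + 0.29·0.11944
      = 0.0648216 + 0.0333948 + 0.0346376 = 0.132854

P(D) ≈ 0.1329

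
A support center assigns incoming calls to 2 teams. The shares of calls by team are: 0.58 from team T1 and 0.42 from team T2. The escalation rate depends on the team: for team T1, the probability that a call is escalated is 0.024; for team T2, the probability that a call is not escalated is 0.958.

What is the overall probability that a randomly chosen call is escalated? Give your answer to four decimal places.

P(E|T2) = 1 − 0.958 = 0.042.
P(E) = P(E|T1)·P(T1) + P(E|T2)·P(T2)
      = 0.024·0.58 + 0.042·0.42
      = 0.01392 + 0.01764 = 0.03156

0.0316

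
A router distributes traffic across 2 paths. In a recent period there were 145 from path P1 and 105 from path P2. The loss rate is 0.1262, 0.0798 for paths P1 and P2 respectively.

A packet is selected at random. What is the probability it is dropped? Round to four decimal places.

Total: 145 + 105 = 250.
P(P1) = 145/250 = 0.58. P(P2) = 105/250 = 0.42.
P(L) = P(L|P1)·P(P1) + P(L|P2)·P(P2)
      = 0.1262·0.58 + 0.0798·0.42
      = 0.073196 + 0.033516 = 0.106712

0.1067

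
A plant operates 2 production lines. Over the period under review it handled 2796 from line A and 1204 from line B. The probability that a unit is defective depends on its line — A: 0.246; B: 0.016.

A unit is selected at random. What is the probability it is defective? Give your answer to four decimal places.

Total: 2796 + 1204 = 4000.
P(A) = 2796/4000 = 0.699. P(B) = 1204/4000 = 0.301.
Summing over the partition,
P(D) = P(D|A)·P(A) + P(D|B)·P(B)
      = 0.246·0.699 + 0.016·0.301
      = 0.171954 + 0.004816 = 0.17677

P(D) ≈ 0.1768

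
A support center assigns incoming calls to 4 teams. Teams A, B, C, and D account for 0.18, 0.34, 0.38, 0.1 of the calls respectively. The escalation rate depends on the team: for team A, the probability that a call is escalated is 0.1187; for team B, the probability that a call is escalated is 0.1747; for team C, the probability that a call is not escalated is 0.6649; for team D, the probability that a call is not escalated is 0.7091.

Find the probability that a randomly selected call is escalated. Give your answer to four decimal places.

P(E|C) = 1 − 0.6649 = 0.3351.
P(E|D) = 1 − 0.7091 = 0.2909.
Summing over the partition,
P(E) = P(E|A)·P(A) + P(E|B)·P(B) + P(E|C)·P(C) + P(E|D)·P(D)
      = 0.1187·0.18 + 0.1747·0.34 + 0.3351·0.38 + 0.2909·0.1
      = 0.021366 + 0.059398 + 0.127338 + 0.02909 = 0.237192

P(E) ≈ 0.2372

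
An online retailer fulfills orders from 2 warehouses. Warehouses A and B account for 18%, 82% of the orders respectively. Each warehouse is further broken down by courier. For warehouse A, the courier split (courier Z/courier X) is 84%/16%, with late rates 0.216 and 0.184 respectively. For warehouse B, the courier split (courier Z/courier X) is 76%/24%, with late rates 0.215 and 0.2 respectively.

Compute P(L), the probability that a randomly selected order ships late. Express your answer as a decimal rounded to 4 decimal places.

0.2113

P(L|A) = 0.84·0.216 + 0.16·0.184 = 0.18144 + 0.02944 = 0.21088
P(L|B) = 0.76·0.215 + 0.24·0.2 = 0.1634 + 0.048 = 0.2114
Then overall,
P(L) = 0.18·0.21088 + 0.82·0.2114
      = 0.0379584 + 0.173348 = 0.2113064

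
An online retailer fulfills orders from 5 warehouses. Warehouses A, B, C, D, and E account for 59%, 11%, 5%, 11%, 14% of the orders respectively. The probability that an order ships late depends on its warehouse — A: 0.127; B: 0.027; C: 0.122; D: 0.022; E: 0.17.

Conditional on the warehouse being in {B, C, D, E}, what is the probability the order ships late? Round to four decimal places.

Let S = {B, C, D, E}.
P(S) = 0.11 + 0.05 + 0.11 + 0.14 = 0.41.
P(L ∩ S) = 0.027·0.11 + 0.122·0.05 + 0.022·0.11 + 0.17·0.14 = 0.00297 + 0.0061 + 0.00242 + 0.0238 = 0.03529.
P(L | S) = 0.03529 / 0.41 = 0.086073…

0.0861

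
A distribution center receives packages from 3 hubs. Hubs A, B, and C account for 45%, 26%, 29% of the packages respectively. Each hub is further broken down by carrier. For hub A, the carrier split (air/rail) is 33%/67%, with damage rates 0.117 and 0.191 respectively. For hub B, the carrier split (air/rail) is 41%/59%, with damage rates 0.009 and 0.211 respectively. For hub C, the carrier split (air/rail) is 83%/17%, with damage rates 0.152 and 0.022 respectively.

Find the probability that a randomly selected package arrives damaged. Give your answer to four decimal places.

P(D) ≈ 0.1460

P(D|A) = 0.33·0.117 + 0.67·0.191 = 0.03861 + 0.12797 = 0.16658
P(D|B) = 0.41·0.009 + 0.59·0.211 = 0.00369 + 0.12449 = 0.12818
P(D|C) = 0.83·0.152 + 0.17·0.022 = 0.12616 + 0.00374 = 0.1299
Then overall,
P(D) = 0.45·0.16658 + 0.26·0.12818 + 0.29·0.1299
      = 0.074961 + 0.0333268 + 0.037671 = 0.1459588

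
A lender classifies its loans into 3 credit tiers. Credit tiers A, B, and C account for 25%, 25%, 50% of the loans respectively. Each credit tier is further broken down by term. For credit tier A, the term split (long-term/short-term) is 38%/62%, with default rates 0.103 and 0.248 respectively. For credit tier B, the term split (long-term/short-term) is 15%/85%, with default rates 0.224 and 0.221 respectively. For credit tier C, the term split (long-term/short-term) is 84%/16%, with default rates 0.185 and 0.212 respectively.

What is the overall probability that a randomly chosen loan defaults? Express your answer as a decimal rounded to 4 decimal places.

P(D|A) = 0.38·0.103 + 0.62·0.248 = 0.03914 + 0.15376 = 0.1929
P(D|B) = 0.15·0.224 + 0.85·0.221 = 0.0336 + 0.18785 = 0.22145
P(D|C) = 0.84·0.185 + 0.16·0.212 = 0.1554 + 0.03392 = 0.18932
Then overall,
P(D) = 0.25·0.1929 + 0.25·0.22145 + 0.5·0.18932
      = 0.048225 + 0.0553625 + 0.09466 = 0.1982475

P(D) ≈ 0.1982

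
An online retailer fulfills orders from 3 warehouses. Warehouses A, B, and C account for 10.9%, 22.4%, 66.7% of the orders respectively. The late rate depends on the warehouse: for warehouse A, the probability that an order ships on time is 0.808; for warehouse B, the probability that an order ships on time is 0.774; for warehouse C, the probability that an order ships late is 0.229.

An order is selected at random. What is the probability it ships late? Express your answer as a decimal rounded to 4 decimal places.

P(L|A) = 1 − 0.808 = 0.192.
P(L|B) = 1 − 0.774 = 0.226.
P(L) = P(L|A)·P(A) + P(L|B)·P(B) + P(L|C)·P(C)
      = 0.192·0.109 + 0.226·0.224 + 0.229·0.667
      = 0.020928 + 0.050624 + 0.152743 = 0.224295

P(L) ≈ 0.2243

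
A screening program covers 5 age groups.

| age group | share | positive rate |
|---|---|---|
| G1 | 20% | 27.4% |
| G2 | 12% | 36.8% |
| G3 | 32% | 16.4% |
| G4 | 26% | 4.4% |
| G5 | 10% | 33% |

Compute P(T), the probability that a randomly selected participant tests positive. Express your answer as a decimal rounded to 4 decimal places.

0.1959

By the law of total probability,
P(T) = P(T|G1)·P(G1) + P(T|G2)·P(G2) + P(T|G3)·P(G3) + P(T|G4)·P(G4) + P(T|G5)·P(G5)
      = 0.274·0.2 + 0.368·0.12 + 0.164·0.32 + 0.044·0.26 + 0.33·0.1
      = 0.0548 + 0.04416 + 0.05248 + 0.01144 + 0.033 = 0.19588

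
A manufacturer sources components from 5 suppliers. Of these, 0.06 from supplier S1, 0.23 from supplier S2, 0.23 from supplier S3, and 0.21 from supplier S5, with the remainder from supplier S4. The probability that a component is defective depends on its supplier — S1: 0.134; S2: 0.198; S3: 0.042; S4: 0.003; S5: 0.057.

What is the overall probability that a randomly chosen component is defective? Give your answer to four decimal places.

P(D) ≈ 0.0760

P(S4) = 1 − (0.06 + 0.23 + 0.23 + 0.21) = 0.27.
P(D) = P(D|S1)·P(S1) + P(D|S2)·P(S2) + P(D|S3)·P(S3) + P(D|S4)·P(S4) + P(D|S5)·P(S5)
      = 0.134·0.06 + 0.198·0.23 + 0.042·0.23 + 0.003·0.27 + 0.057·0.21
      = 0.00804 + 0.04554 + 0.00966 + 0.00081 + 0.01197 = 0.07602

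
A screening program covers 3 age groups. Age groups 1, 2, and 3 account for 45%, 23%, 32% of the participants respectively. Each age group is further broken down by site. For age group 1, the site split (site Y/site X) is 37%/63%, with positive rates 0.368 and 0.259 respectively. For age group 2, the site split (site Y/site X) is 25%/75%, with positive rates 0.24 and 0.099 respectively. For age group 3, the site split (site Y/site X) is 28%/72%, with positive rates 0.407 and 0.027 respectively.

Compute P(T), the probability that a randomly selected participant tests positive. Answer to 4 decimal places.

0.2083

P(T|1) = 0.37·0.368 + 0.63·0.259 = 0.13616 + 0.16317 = 0.29933
P(T|2) = 0.25·0.24 + 0.75·0.099 = 0.06 + 0.07425 = 0.13425
P(T|3) = 0.28·0.407 + 0.72·0.027 = 0.11396 + 0.01944 = 0.1334
Then overall,
P(T) = 0.45·0.29933 + 0.23·0.13425 + 0.32·0.1334
      = 0.1346985 + 0.0308775 + 0.042688 = 0.208264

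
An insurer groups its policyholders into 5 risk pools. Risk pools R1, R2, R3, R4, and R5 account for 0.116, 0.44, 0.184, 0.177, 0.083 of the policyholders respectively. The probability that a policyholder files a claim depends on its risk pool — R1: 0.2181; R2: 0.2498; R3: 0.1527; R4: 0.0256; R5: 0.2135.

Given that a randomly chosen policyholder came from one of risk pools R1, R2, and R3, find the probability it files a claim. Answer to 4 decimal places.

Let S = {R1, R2, R3}.
P(S) = 0.116 + 0.44 + 0.184 = 0.74.
P(C ∩ S) = 0.2181·0.116 + 0.2498·0.44 + 0.1527·0.184 = 0.0252996 + 0.109912 + 0.0280968 = 0.1633084.
P(C | S) = 0.1633084 / 0.74 = 0.220687…

0.2207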